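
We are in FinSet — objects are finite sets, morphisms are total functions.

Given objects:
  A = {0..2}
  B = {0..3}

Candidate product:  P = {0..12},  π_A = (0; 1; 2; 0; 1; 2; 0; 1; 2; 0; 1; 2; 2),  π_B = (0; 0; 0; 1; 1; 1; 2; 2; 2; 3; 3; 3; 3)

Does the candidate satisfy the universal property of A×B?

Answer: NOT A VALID PRODUCT — |P|=13 ≠ |A|·|B|=12

Trace:
|A|·|B| = 3·4 = 12;  |P| = 13
  → cardinalities differ; no bijection possible.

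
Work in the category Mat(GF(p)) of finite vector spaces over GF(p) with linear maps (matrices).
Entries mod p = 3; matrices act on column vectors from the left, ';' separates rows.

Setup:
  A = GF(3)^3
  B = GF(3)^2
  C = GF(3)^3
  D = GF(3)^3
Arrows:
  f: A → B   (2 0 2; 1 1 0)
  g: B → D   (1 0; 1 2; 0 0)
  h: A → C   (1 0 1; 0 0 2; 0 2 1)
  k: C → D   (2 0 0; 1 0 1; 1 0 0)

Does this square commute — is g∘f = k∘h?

Answer: DOES NOT COMMUTE

Work:
Path 1 = f;g:
  e0=[1,0,0] f→[2,1] g→[2,1,0]
  e1=[0,1,0] f→[0,1] g→[0,2,0]
  e2=[0,0,1] f→[2,0] g→[2,2,0]
  result₁ = (2 0 2; 1 2 2; 0 0 0)
Path 2 = h;k:
  e0=[1,0,0] h→[1,0,0] k→[2,1,1]
  e1=[0,1,0] h→[0,0,2] k→[0,2,0]
  e2=[0,0,1] h→[1,2,1] k→[2,2,1]
  result₂ = (2 0 2; 1 2 2; 1 0 1)
Equal? NO — does not commute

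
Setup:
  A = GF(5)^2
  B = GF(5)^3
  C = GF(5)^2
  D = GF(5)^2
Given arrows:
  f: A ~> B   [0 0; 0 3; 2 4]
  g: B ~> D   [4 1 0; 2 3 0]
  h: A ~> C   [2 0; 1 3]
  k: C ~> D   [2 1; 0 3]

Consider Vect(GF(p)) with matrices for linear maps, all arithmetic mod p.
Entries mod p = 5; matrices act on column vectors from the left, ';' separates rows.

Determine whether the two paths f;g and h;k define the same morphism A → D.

Along f;g (path 1):
  e0=[1,0] f~>[0,0,2] g~>[0,0]
  e1=[0,1] f~>[0,3,4] g~>[3,4]
  ⟦path⟧₁ = [0 3; 0 4]
Along h;k (path 2):
  e0=[1,0] h~>[2,1] k~>[0,3]
  e1=[0,1] h~>[0,3] k~>[3,4]
  ⟦path⟧₂ = [0 3; 3 4]
Equal? differ; not commutative

Answer: DOES NOT COMMUTE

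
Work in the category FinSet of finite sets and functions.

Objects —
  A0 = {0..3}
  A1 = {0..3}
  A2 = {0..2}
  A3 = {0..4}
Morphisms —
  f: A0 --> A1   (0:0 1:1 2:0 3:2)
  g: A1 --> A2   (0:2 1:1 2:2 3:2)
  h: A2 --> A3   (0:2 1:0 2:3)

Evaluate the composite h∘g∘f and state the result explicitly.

Answer: (0:3 1:0 2:3 3:3)

Derivation:
  0 f-->0 g-->2 h-->3
  1 f-->1 g-->1 h-->0
  2 f-->0 g-->2 h-->3
  3 f-->2 g-->2 h-->3
⟦path⟧: (0:3 1:0 2:3 3:3)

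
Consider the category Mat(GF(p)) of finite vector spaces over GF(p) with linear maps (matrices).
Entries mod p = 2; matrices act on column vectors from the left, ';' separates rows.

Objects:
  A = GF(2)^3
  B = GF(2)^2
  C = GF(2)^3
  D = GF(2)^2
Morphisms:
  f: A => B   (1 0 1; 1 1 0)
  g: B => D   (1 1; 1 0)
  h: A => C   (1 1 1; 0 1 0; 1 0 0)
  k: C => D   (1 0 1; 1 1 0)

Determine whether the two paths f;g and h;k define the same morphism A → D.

Answer: COMMUTES

Work:
1) trace f;g:
  e0=⟨1,0,0⟩ f=>⟨1,1⟩ g=>⟨0,1⟩
  e1=⟨0,1,0⟩ f=>⟨0,1⟩ g=>⟨1,0⟩
  e2=⟨0,0,1⟩ f=>⟨1,0⟩ g=>⟨1,1⟩
  composite₁ = (0 1 1; 1 0 1)
2) trace h;k:
  e0=⟨1,0,0⟩ h=>⟨1,0,1⟩ k=>⟨0,1⟩
  e1=⟨0,1,0⟩ h=>⟨1,1,0⟩ k=>⟨1,0⟩
  e2=⟨0,0,1⟩ h=>⟨1,0,0⟩ k=>⟨1,1⟩
  composite₂ = (0 1 1; 1 0 1)
Equal? same morphism ✓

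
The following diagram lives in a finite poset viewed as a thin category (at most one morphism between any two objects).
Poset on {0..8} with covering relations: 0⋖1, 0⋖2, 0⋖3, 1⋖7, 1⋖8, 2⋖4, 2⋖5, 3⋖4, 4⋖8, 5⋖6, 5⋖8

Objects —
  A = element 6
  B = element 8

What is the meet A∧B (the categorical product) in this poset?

{x : x⊑A ∧ x⊑B} = {0,2,5}  (A=6, B=8)
  0 ⊑ 5
  2 ⊑ 5
  5 ⊑ 5
glb = 5

Answer: A∧B = 5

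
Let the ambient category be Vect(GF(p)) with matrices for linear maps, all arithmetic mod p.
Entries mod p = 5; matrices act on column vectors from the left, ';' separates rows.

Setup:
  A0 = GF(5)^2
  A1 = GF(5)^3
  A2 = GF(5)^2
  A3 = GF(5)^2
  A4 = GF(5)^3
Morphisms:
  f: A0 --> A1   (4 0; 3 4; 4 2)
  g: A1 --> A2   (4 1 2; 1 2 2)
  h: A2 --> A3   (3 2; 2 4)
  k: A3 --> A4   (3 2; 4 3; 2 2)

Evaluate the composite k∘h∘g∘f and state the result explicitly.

  e0=⟨1,0⟩ f-->⟨4,3,4⟩ g-->⟨2,3⟩ h-->⟨2,1⟩ k-->⟨3,1,1⟩
  e1=⟨0,1⟩ f-->⟨0,4,2⟩ g-->⟨3,2⟩ h-->⟨3,4⟩ k-->⟨2,4,4⟩
⟦path⟧: (3 2; 1 4; 1 4)

Answer: (3 2; 1 4; 1 4)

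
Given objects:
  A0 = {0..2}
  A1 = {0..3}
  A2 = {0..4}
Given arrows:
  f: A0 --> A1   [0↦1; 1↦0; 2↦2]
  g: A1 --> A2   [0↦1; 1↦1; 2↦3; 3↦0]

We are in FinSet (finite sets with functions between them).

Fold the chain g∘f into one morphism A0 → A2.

  0 f-->1 g-->1
  1 f-->0 g-->1
  2 f-->2 g-->3
composite: [0↦1; 1↦1; 2↦3]

Answer: [0↦1; 1↦1; 2↦3]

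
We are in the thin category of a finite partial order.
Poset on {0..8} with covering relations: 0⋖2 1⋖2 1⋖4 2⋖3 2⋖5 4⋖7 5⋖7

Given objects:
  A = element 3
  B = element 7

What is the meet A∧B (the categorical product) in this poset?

Lower bounds of A=3 and B=7: {0,1,2}
  0 ≤ 2
  1 ≤ 2
  2 ≤ 2
glb = 2

Answer: A∧B = 2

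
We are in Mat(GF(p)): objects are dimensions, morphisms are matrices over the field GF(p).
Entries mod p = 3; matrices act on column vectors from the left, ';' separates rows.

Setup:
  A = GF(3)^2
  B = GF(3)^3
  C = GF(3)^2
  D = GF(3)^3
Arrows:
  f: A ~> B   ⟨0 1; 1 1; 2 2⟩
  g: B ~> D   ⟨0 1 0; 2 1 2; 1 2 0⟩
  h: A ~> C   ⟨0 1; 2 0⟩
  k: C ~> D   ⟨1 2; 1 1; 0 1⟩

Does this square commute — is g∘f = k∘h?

Answer: COMMUTES

Work:
Path 1 = f;g:
  e0=(1,0) f~>(0,1,2) g~>(1,2,2)
  e1=(0,1) f~>(1,1,2) g~>(1,1,0)
  ⟦path⟧₁ = ⟨1 1; 2 1; 2 0⟩
Path 2 = h;k:
  e0=(1,0) h~>(0,2) k~>(1,2,2)
  e1=(0,1) h~>(1,0) k~>(1,1,0)
  ⟦path⟧₂ = ⟨1 1; 2 1; 2 0⟩
Equal? equal; square commutes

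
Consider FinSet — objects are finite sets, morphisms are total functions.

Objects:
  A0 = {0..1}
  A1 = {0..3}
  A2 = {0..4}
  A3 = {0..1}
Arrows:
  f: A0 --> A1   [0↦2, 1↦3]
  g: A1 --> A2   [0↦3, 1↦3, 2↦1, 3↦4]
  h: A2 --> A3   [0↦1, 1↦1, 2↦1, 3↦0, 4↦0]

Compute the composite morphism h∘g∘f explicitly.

Answer: [0↦1, 1↦0]

Trace:
  0 f-->2 g-->1 h-->1
  1 f-->3 g-->4 h-->0
composite: [0↦1, 1↦0]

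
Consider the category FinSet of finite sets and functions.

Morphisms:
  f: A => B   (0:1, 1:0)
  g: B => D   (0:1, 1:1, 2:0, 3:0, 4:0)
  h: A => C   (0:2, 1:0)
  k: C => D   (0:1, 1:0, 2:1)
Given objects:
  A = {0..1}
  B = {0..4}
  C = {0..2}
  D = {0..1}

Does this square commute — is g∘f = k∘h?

Answer: COMMUTES

Derivation:
Along f;g (path 1):
  0 f=>1 g=>1
  1 f=>0 g=>1
  result₁ = (0:1, 1:1)
Along h;k (path 2):
  0 h=>2 k=>1
  1 h=>0 k=>1
  result₂ = (0:1, 1:1)
Equal? same morphism ✓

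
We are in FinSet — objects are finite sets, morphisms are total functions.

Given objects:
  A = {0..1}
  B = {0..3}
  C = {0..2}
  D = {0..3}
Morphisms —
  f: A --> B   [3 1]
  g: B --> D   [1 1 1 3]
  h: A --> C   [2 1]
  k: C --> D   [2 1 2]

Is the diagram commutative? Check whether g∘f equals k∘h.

1) trace f;g:
  0 f-->3 g-->3
  1 f-->1 g-->1
  composite₁ = [3 1]
2) trace h;k:
  0 h-->2 k-->2
  1 h-->1 k-->1
  composite₂ = [2 1]
Equal? NO — does not commute

Answer: DOES NOT COMMUTE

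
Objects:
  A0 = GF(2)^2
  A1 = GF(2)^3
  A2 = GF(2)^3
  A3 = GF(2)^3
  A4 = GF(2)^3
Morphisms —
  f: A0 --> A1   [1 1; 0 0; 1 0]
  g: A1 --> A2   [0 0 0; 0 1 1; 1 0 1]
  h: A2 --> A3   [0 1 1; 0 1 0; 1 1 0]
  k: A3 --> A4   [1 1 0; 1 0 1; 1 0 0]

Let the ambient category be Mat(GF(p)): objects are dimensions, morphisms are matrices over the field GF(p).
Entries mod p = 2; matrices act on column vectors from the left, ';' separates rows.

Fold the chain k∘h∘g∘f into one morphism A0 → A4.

Answer: [0 1; 0 1; 1 1]

Derivation:
  e0=[1,0] f-->[1,0,1] g-->[0,1,0] h-->[1,1,1] k-->[0,0,1]
  e1=[0,1] f-->[1,0,0] g-->[0,0,1] h-->[1,0,0] k-->[1,1,1]
composite: [0 1; 0 1; 1 1]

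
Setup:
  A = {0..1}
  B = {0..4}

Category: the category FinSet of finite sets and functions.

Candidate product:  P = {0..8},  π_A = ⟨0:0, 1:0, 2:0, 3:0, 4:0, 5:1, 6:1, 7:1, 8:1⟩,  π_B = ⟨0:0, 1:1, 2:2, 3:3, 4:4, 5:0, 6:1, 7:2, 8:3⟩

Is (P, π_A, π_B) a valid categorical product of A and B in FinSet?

|A|·|B| = 2·5 = 10;  |P| = 9
  → cardinalities differ; no bijection possible.

Answer: NOT A VALID PRODUCT — |P|=9 ≠ |A|·|B|=10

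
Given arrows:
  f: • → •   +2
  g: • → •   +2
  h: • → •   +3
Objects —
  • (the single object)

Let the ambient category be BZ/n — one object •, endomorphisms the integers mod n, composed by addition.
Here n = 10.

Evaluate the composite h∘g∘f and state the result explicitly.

  0 +2≡2 +2≡4 +3≡7  (mod 10)
result: +7

Answer: +7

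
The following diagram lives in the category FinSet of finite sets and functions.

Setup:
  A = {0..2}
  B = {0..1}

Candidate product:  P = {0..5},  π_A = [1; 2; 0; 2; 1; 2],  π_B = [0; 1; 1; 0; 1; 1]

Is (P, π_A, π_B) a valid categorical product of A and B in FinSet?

Answer: NOT A VALID PRODUCT — duplicate pair at indices 5,1

Derivation:
|A|·|B| = 3·2 = 6;  |P| = 6
Check the pairing map k ↦ (π_A(k), π_B(k)):
  0 -> (1,0)
  1 -> (2,1)
  2 -> (0,1)
  3 -> (2,0)
  4 -> (1,1)
  5 -> (2,1)  ✗ repeats pair of k=1
distinct pairs in image: 5 / 6 needed
  → (2,1) hit at k=1 and k=5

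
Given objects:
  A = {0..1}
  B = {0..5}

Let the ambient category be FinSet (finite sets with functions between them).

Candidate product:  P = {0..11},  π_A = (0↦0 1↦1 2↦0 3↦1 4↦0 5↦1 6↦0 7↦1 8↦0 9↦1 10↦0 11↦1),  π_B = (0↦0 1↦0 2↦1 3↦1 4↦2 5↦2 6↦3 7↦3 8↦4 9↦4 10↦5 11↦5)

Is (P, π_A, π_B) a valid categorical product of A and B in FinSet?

|A|·|B| = 2·6 = 12;  |P| = 12
Check the pairing map k ↦ (π_A(k), π_B(k)):
  0 ↦ (0,0)
  1 ↦ (1,0)
  2 ↦ (0,1)
  3 ↦ (1,1)
  4 ↦ (0,2)
  5 ↦ (1,2)
  6 ↦ (0,3)
  7 ↦ (1,3)
  8 ↦ (0,4)
  9 ↦ (1,4)
  10 ↦ (0,5)
  11 ↦ (1,5)
distinct pairs in image: 12 / 12 needed
  → bijection onto A×B; projections well-typed.

Answer: VALID PRODUCT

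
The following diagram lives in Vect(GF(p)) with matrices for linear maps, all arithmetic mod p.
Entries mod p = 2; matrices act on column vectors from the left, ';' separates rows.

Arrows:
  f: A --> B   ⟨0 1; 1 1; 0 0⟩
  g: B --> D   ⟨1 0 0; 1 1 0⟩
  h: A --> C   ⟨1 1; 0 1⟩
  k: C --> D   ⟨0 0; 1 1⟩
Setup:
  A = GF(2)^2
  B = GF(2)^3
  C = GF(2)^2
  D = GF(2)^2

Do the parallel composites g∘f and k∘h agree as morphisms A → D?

Along f;g (path 1):
  e0=⟨1,0⟩ f-->⟨0,1,0⟩ g-->⟨0,1⟩
  e1=⟨0,1⟩ f-->⟨1,1,0⟩ g-->⟨1,0⟩
  ⟦path⟧₁ = ⟨0 1; 1 0⟩
Along h;k (path 2):
  e0=⟨1,0⟩ h-->⟨1,0⟩ k-->⟨0,1⟩
  e1=⟨0,1⟩ h-->⟨1,1⟩ k-->⟨0,0⟩
  ⟦path⟧₂ = ⟨0 0; 1 0⟩
Equal? NO — does not commute

Answer: DOES NOT COMMUTE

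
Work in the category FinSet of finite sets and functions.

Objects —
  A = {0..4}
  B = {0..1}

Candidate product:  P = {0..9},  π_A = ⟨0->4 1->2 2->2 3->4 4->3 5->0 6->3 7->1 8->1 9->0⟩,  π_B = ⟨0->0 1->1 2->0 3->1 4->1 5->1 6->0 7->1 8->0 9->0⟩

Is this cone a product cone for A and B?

|A|·|B| = 5·2 = 10;  |P| = 10
Check the pairing map k ↦ (π_A(k), π_B(k)):
  0 -> (4,0)
  1 -> (2,1)
  2 -> (2,0)
  3 -> (4,1)
  4 -> (3,1)
  5 -> (0,1)
  6 -> (3,0)
  7 -> (1,1)
  8 -> (1,0)
  9 -> (0,0)
distinct pairs in image: 10 / 10 needed
  → bijection onto A×B; projections well-typed.

Answer: VALID PRODUCT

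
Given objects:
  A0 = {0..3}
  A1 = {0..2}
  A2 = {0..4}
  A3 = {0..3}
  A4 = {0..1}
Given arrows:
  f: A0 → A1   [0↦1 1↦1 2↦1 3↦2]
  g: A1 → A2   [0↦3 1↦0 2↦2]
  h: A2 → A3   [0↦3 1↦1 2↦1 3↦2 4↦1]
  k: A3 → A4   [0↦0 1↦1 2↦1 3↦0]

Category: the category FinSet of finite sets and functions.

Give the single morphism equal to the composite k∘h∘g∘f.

  0 f→1 g→0 h→3 k→0
  1 f→1 g→0 h→3 k→0
  2 f→1 g→0 h→3 k→0
  3 f→2 g→2 h→1 k→1
composite: [0↦0 1↦0 2↦0 3↦1]

Answer: [0↦0 1↦0 2↦0 3↦1]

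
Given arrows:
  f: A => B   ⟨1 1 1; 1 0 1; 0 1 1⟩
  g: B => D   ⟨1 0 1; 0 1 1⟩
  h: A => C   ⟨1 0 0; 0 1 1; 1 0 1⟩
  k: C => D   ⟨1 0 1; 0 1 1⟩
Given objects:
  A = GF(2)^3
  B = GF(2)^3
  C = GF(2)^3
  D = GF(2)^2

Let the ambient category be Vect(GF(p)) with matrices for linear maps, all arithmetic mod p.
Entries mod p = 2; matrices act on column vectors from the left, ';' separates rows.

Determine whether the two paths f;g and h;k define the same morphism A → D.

Path 1 = f;g:
  e0=[1,0,0] f=>[1,1,0] g=>[1,1]
  e1=[0,1,0] f=>[1,0,1] g=>[0,1]
  e2=[0,0,1] f=>[1,1,1] g=>[0,0]
  result₁ = ⟨1 0 0; 1 1 0⟩
Path 2 = h;k:
  e0=[1,0,0] h=>[1,0,1] k=>[0,1]
  e1=[0,1,0] h=>[0,1,0] k=>[0,1]
  e2=[0,0,1] h=>[0,1,1] k=>[1,0]
  result₂ = ⟨0 0 1; 1 1 0⟩
Equal? distinct morphisms ✗

Answer: DOES NOT COMMUTE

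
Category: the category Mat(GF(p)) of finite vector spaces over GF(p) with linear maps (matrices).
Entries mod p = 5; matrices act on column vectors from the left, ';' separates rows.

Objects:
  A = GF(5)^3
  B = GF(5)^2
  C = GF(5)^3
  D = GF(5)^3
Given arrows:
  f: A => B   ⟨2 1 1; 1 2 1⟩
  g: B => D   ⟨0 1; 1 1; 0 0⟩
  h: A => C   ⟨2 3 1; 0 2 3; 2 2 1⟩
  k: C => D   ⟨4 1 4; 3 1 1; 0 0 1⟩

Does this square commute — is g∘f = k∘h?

1) trace f;g:
  e0=(1,0,0) f=>(2,1) g=>(1,3,0)
  e1=(0,1,0) f=>(1,2) g=>(2,3,0)
  e2=(0,0,1) f=>(1,1) g=>(1,2,0)
  result₁ = ⟨1 2 1; 3 3 2; 0 0 0⟩
2) trace h;k:
  e0=(1,0,0) h=>(2,0,2) k=>(1,3,2)
  e1=(0,1,0) h=>(3,2,2) k=>(2,3,2)
  e2=(0,0,1) h=>(1,3,1) k=>(1,2,1)
  result₂ = ⟨1 2 1; 3 3 2; 2 2 1⟩
Equal? differ; not commutative

Answer: DOES NOT COMMUTE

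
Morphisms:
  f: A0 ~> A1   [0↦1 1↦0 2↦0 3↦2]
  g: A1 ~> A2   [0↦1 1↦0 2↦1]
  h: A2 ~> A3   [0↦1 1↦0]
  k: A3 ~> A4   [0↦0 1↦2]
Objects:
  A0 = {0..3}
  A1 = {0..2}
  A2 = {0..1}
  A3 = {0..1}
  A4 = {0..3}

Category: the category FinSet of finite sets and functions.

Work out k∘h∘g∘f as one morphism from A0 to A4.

  0 f~>1 g~>0 h~>1 k~>2
  1 f~>0 g~>1 h~>0 k~>0
  2 f~>0 g~>1 h~>0 k~>0
  3 f~>2 g~>1 h~>0 k~>0
result: [0↦2 1↦0 2↦0 3↦0]

Answer: [0↦2 1↦0 2↦0 3↦0]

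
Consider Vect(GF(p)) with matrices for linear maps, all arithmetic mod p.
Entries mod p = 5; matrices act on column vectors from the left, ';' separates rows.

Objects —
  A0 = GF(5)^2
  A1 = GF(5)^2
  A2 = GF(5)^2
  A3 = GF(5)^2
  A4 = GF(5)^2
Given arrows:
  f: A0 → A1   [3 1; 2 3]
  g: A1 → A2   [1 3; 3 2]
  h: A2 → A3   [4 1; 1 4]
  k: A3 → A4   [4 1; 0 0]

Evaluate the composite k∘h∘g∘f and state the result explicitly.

Answer: [2 2; 0 0]

Work:
  e0=(1,0) f→(3,2) g→(4,3) h→(4,1) k→(2,0)
  e1=(0,1) f→(1,3) g→(0,4) h→(4,1) k→(2,0)
⟦path⟧: [2 2; 0 0]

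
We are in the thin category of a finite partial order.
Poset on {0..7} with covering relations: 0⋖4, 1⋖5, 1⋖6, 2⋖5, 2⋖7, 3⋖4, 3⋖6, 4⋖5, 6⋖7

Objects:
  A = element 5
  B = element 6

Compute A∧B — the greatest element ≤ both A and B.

Answer: NO MEET EXISTS

Derivation:
Lower bounds of A=5 and B=6: {1,3}
  maximal lower bounds 1 and 3 are incomparable: neither 1⊑3 nor 3⊑1
→ no greatest lower bound exists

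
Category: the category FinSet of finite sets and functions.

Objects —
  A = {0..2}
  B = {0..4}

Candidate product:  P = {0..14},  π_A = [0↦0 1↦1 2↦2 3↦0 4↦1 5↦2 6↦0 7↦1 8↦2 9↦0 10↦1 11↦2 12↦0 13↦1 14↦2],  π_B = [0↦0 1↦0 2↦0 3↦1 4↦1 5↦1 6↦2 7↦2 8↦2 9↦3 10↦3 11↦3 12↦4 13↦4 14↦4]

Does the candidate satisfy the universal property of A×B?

|A|·|B| = 3·5 = 15;  |P| = 15
Check the pairing map k ↦ (π_A(k), π_B(k)):
  0 ↦ (0,0)
  1 ↦ (1,0)
  2 ↦ (2,0)
  3 ↦ (0,1)
  4 ↦ (1,1)
  5 ↦ (2,1)
  6 ↦ (0,2)
  7 ↦ (1,2)
  8 ↦ (2,2)
  9 ↦ (0,3)
  10 ↦ (1,3)
  11 ↦ (2,3)
  12 ↦ (0,4)
  13 ↦ (1,4)
  14 ↦ (2,4)
distinct pairs in image: 15 / 15 needed
  → bijection onto A×B; projections well-typed.

Answer: VALID PRODUCT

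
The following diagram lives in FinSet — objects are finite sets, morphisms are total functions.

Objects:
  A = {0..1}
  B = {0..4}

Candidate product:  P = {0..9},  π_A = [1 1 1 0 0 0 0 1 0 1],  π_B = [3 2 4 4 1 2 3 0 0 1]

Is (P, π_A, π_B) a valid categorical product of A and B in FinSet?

|A|·|B| = 2·5 = 10;  |P| = 10
Check the pairing map k ↦ (π_A(k), π_B(k)):
  0 -> (1,3)
  1 -> (1,2)
  2 -> (1,4)
  3 -> (0,4)
  4 -> (0,1)
  5 -> (0,2)
  6 -> (0,3)
  7 -> (1,0)
  8 -> (0,0)
  9 -> (1,1)
distinct pairs in image: 10 / 10 needed
  → bijection onto A×B; projections well-typed.

Answer: VALID PRODUCT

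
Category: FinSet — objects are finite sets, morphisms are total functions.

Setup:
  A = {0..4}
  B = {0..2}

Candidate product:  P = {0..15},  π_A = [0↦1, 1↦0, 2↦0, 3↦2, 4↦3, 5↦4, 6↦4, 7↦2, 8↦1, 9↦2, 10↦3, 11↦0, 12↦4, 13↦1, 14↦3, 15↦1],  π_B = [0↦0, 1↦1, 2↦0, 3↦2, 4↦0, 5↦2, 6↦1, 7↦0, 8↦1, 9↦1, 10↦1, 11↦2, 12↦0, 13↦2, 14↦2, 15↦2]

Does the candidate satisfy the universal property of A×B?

Answer: NOT A VALID PRODUCT — |P|=16 ≠ |A|·|B|=15

Work:
|A|·|B| = 5·3 = 15;  |P| = 16
  → cardinalities differ; no bijection possible.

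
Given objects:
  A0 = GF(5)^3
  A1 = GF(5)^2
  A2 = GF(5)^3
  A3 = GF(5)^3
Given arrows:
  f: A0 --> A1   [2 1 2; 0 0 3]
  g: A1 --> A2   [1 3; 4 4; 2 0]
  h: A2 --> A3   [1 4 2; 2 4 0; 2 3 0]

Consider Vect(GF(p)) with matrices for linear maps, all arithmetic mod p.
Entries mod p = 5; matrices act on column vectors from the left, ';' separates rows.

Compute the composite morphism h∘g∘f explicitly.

Answer: [2 1 4; 1 3 2; 3 4 2]

Work:
  e0=(1,0,0) f-->(2,0) g-->(2,3,4) h-->(2,1,3)
  e1=(0,1,0) f-->(1,0) g-->(1,4,2) h-->(1,3,4)
  e2=(0,0,1) f-->(2,3) g-->(1,0,4) h-->(4,2,2)
⟦path⟧: [2 1 4; 1 3 2; 3 4 2]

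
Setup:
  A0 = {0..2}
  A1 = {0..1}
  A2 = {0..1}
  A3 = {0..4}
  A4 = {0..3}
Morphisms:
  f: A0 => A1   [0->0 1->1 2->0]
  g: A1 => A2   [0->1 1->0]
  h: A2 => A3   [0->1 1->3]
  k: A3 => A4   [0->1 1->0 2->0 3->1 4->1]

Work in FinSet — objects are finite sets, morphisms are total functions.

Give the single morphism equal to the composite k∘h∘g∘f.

  0 f=>0 g=>1 h=>3 k=>1
  1 f=>1 g=>0 h=>1 k=>0
  2 f=>0 g=>1 h=>3 k=>1
result: [0->1 1->0 2->1]

Answer: [0->1 1->0 2->1]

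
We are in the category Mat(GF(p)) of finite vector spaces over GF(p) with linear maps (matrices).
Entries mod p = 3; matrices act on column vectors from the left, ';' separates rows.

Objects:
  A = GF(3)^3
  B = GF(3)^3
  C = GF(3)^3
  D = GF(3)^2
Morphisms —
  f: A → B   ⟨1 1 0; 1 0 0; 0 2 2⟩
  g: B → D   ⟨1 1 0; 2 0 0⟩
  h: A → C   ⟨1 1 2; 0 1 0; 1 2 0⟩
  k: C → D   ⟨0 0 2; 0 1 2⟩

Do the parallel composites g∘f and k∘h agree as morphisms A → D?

Along f;g (path 1):
  e0=(1,0,0) f→(1,1,0) g→(2,2)
  e1=(0,1,0) f→(1,0,2) g→(1,2)
  e2=(0,0,1) f→(0,0,2) g→(0,0)
  ⟦path⟧₁ = ⟨2 1 0; 2 2 0⟩
Along h;k (path 2):
  e0=(1,0,0) h→(1,0,1) k→(2,2)
  e1=(0,1,0) h→(1,1,2) k→(1,2)
  e2=(0,0,1) h→(2,0,0) k→(0,0)
  ⟦path⟧₂ = ⟨2 1 0; 2 2 0⟩
Equal? same morphism ✓

Answer: COMMUTES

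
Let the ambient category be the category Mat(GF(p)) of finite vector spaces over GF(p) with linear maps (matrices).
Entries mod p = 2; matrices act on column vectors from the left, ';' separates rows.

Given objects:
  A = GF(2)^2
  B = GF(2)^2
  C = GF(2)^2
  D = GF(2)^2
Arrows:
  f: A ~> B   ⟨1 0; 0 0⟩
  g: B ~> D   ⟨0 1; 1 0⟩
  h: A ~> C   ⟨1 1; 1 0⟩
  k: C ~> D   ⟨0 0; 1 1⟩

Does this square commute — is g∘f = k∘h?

Answer: DOES NOT COMMUTE

Work:
Along f;g (path 1):
  e0=⟨1,0⟩ f~>⟨1,0⟩ g~>⟨0,1⟩
  e1=⟨0,1⟩ f~>⟨0,0⟩ g~>⟨0,0⟩
  ⟦path⟧₁ = ⟨0 0; 1 0⟩
Along h;k (path 2):
  e0=⟨1,0⟩ h~>⟨1,1⟩ k~>⟨0,0⟩
  e1=⟨0,1⟩ h~>⟨1,0⟩ k~>⟨0,1⟩
  ⟦path⟧₂ = ⟨0 0; 0 1⟩
Equal? distinct morphisms ✗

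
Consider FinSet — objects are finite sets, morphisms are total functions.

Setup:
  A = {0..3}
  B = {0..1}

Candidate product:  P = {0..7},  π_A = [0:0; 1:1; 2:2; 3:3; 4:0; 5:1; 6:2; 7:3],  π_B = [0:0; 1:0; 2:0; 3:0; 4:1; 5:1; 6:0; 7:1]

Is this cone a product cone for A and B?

Answer: NOT A VALID PRODUCT — duplicate pair at indices 2,6

Derivation:
|A|·|B| = 4·2 = 8;  |P| = 8
Check the pairing map k ↦ (π_A(k), π_B(k)):
  0 : (0,0)
  1 : (1,0)
  2 : (2,0)
  3 : (3,0)
  4 : (0,1)
  5 : (1,1)
  6 : (2,0)  ✗ repeats pair of k=2
  7 : (3,1)
distinct pairs in image: 7 / 8 needed
  → (2,0) hit at k=2 and k=6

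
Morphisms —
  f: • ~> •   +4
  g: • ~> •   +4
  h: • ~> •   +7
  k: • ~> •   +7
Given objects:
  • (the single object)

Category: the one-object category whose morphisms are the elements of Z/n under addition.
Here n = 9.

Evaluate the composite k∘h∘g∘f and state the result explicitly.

  0 +4≡4 +4≡8 +7≡6 +7≡4  (mod 9)
⟦path⟧: +4

Answer: +4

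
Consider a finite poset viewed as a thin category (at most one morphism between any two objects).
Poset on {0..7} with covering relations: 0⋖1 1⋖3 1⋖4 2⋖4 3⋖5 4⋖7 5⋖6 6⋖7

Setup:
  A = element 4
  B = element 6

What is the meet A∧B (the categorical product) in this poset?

Lower bounds of A=4 and B=6: {0,1}
  0 ≤ 1
  1 ≤ 1
glb = 1

Answer: A∧B = 1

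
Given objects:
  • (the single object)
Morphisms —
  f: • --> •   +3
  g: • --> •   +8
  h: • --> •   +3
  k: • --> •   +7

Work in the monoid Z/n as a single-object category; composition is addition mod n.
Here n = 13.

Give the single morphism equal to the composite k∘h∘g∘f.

Answer: +8

Work:
  0 +3≡3 +8≡11 +3≡1 +7≡8  (mod 13)
composite: +8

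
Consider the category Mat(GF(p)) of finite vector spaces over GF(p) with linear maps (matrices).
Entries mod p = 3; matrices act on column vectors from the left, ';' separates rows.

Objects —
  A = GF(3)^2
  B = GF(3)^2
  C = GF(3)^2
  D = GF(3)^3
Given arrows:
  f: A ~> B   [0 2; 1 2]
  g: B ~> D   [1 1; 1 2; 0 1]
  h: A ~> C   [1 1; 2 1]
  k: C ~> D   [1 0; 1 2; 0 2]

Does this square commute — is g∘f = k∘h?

Answer: COMMUTES

Trace:
Along f;g (path 1):
  e0=(1,0) f~>(0,1) g~>(1,2,1)
  e1=(0,1) f~>(2,2) g~>(1,0,2)
  composite₁ = [1 1; 2 0; 1 2]
Along h;k (path 2):
  e0=(1,0) h~>(1,2) k~>(1,2,1)
  e1=(0,1) h~>(1,1) k~>(1,0,2)
  composite₂ = [1 1; 2 0; 1 2]
Equal? YES — commutes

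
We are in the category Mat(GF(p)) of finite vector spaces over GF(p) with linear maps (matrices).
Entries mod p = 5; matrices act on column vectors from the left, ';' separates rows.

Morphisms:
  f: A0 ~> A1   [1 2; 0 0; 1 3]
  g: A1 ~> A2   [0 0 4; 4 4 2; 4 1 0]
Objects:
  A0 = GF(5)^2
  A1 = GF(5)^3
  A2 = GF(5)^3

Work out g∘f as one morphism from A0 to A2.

  e0=⟨1,0⟩ f~>⟨1,0,1⟩ g~>⟨4,1,4⟩
  e1=⟨0,1⟩ f~>⟨2,0,3⟩ g~>⟨2,4,3⟩
composite: [4 2; 1 4; 4 3]

Answer: [4 2; 1 4; 4 3]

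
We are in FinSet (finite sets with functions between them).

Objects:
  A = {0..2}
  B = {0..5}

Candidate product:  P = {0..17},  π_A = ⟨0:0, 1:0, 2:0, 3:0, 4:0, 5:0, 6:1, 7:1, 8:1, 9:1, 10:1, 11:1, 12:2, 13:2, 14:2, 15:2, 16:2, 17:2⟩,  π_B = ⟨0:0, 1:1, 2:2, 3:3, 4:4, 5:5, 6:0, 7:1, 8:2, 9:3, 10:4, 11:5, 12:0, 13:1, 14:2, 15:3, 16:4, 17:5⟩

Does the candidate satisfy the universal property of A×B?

Answer: VALID PRODUCT

Trace:
|A|·|B| = 3·6 = 18;  |P| = 18
Check the pairing map k ↦ (π_A(k), π_B(k)):
  0 : (0,0)
  1 : (0,1)
  2 : (0,2)
  3 : (0,3)
  4 : (0,4)
  5 : (0,5)
  6 : (1,0)
  7 : (1,1)
  8 : (1,2)
  9 : (1,3)
  10 : (1,4)
  11 : (1,5)
  12 : (2,0)
  13 : (2,1)
  14 : (2,2)
  15 : (2,3)
  16 : (2,4)
  17 : (2,5)
distinct pairs in image: 18 / 18 needed
  → bijection onto A×B; projections well-typed.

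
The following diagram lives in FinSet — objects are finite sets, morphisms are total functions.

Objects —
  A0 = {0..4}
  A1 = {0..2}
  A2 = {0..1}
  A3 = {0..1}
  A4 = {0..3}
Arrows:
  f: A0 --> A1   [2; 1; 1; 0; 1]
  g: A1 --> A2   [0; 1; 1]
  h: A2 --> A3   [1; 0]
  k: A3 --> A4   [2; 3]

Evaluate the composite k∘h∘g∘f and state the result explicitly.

Answer: [2; 2; 2; 3; 2]

Trace:
  0 f-->2 g-->1 h-->0 k-->2
  1 f-->1 g-->1 h-->0 k-->2
  2 f-->1 g-->1 h-->0 k-->2
  3 f-->0 g-->0 h-->1 k-->3
  4 f-->1 g-->1 h-->0 k-->2
⟦path⟧: [2; 2; 2; 3; 2]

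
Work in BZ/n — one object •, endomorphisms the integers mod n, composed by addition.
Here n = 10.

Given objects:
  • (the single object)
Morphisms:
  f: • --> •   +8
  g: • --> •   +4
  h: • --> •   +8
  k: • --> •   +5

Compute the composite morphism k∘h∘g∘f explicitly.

  0 +8≡8 +4≡2 +8≡0 +5≡5  (mod 10)
⟦path⟧: +5

Answer: +5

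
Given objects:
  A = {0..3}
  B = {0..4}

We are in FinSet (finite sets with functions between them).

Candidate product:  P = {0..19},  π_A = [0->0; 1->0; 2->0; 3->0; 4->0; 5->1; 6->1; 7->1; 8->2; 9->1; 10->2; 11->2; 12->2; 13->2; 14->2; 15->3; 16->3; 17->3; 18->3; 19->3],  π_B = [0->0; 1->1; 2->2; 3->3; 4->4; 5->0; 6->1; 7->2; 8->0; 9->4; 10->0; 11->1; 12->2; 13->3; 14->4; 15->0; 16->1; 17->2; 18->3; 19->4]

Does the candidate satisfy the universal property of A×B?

Answer: NOT A VALID PRODUCT — duplicate pair at indices 10,8

Trace:
|A|·|B| = 4·5 = 20;  |P| = 20
Check the pairing map k ↦ (π_A(k), π_B(k)):
  0 -> (0,0)
  1 -> (0,1)
  2 -> (0,2)
  3 -> (0,3)
  4 -> (0,4)
  5 -> (1,0)
  6 -> (1,1)
  7 -> (1,2)
  8 -> (2,0)
  9 -> (1,4)
  10 -> (2,0)  ✗ repeats pair of k=8
  11 -> (2,1)
  12 -> (2,2)
  13 -> (2,3)
  14 -> (2,4)
  15 -> (3,0)
  16 -> (3,1)
  17 -> (3,2)
  18 -> (3,3)
  19 -> (3,4)
distinct pairs in image: 19 / 20 needed
  → (2,0) hit at k=8 and k=10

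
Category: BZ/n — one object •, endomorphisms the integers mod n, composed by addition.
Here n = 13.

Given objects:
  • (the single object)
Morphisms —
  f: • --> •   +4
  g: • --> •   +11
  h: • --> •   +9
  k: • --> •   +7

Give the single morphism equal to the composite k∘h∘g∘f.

  0 +4≡4 +11≡2 +9≡11 +7≡5  (mod 13)
composite: +5

Answer: +5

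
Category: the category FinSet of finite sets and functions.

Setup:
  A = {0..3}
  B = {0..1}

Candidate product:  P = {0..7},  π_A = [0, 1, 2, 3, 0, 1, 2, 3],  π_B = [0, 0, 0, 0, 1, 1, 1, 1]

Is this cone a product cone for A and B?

|A|·|B| = 4·2 = 8;  |P| = 8
Check the pairing map k ↦ (π_A(k), π_B(k)):
  0 -> (0,0)
  1 -> (1,0)
  2 -> (2,0)
  3 -> (3,0)
  4 -> (0,1)
  5 -> (1,1)
  6 -> (2,1)
  7 -> (3,1)
distinct pairs in image: 8 / 8 needed
  → bijection onto A×B; projections well-typed.

Answer: VALID PRODUCT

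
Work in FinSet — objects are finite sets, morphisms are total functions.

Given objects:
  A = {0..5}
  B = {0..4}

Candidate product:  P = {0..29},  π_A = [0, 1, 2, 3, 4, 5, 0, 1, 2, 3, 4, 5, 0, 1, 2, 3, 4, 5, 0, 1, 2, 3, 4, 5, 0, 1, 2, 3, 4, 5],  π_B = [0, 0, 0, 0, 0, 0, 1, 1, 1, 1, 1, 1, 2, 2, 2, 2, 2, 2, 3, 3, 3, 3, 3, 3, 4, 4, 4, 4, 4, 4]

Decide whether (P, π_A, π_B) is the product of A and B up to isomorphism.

Answer: VALID PRODUCT

Work:
|A|·|B| = 6·5 = 30;  |P| = 30
Check the pairing map k ↦ (π_A(k), π_B(k)):
  0 ↦ (0,0)
  1 ↦ (1,0)
  2 ↦ (2,0)
  3 ↦ (3,0)
  4 ↦ (4,0)
  5 ↦ (5,0)
  6 ↦ (0,1)
  7 ↦ (1,1)
  8 ↦ (2,1)
  9 ↦ (3,1)
  10 ↦ (4,1)
  11 ↦ (5,1)
  12 ↦ (0,2)
  13 ↦ (1,2)
  14 ↦ (2,2)
  15 ↦ (3,2)
  16 ↦ (4,2)
  17 ↦ (5,2)
  18 ↦ (0,3)
  19 ↦ (1,3)
  20 ↦ (2,3)
  21 ↦ (3,3)
  22 ↦ (4,3)
  23 ↦ (5,3)
  24 ↦ (0,4)
  25 ↦ (1,4)
  26 ↦ (2,4)
  27 ↦ (3,4)
  28 ↦ (4,4)
  29 ↦ (5,4)
distinct pairs in image: 30 / 30 needed
  → bijection onto A×B; projections well-typed.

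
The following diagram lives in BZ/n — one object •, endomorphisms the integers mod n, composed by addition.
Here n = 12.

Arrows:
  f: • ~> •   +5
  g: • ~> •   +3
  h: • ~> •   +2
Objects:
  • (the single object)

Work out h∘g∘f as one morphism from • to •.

  0 +5≡5 +3≡8 +2≡10  (mod 12)
result: +10

Answer: +10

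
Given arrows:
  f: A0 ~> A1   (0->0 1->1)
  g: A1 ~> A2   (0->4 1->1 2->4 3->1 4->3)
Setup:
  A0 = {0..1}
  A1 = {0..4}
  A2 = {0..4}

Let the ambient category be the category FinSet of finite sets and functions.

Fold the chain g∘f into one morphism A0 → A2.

  0 f~>0 g~>4
  1 f~>1 g~>1
⟦path⟧: (0->4 1->1)

Answer: (0->4 1->1)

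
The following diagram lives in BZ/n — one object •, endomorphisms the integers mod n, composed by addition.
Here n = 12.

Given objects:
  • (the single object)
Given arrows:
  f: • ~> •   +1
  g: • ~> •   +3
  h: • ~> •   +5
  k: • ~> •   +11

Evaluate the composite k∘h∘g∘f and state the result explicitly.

  0 +1≡1 +3≡4 +5≡9 +11≡8  (mod 12)
composite: +8

Answer: +8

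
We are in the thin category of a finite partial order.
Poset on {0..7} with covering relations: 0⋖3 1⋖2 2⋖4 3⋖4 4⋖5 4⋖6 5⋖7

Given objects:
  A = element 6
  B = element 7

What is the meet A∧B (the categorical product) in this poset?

Answer: A∧B = 4

Trace:
{x : x<=A ∧ x<=B} = {0,1,2,3,4}  (A=6, B=7)
  0 <= 4
  1 <= 4
  2 <= 4
  3 <= 4
  4 <= 4
glb = 4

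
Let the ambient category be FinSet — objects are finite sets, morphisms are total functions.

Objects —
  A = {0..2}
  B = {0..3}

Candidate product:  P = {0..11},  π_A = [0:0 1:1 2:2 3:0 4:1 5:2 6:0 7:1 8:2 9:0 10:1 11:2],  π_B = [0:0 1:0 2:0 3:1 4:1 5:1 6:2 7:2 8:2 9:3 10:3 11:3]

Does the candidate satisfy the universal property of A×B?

|A|·|B| = 3·4 = 12;  |P| = 12
Check the pairing map k ↦ (π_A(k), π_B(k)):
  0 : (0,0)
  1 : (1,0)
  2 : (2,0)
  3 : (0,1)
  4 : (1,1)
  5 : (2,1)
  6 : (0,2)
  7 : (1,2)
  8 : (2,2)
  9 : (0,3)
  10 : (1,3)
  11 : (2,3)
distinct pairs in image: 12 / 12 needed
  → bijection onto A×B; projections well-typed.

Answer: VALID PRODUCT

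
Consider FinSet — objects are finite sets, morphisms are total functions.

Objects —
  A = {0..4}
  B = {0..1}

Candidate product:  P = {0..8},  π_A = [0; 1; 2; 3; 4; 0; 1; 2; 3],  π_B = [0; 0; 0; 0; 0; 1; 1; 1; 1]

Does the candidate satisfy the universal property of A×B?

|A|·|B| = 5·2 = 10;  |P| = 9
  → cardinalities differ; no bijection possible.

Answer: NOT A VALID PRODUCT — |P|=9 ≠ |A|·|B|=10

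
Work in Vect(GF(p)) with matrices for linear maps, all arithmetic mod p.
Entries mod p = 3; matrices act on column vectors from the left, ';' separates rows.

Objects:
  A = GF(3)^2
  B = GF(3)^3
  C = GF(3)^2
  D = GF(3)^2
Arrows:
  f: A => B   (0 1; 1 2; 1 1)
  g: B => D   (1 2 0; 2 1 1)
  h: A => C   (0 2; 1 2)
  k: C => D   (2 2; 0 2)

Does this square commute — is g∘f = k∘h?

1) trace f;g:
  e0=(1,0) f=>(0,1,1) g=>(2,2)
  e1=(0,1) f=>(1,2,1) g=>(2,2)
  result₁ = (2 2; 2 2)
2) trace h;k:
  e0=(1,0) h=>(0,1) k=>(2,2)
  e1=(0,1) h=>(2,2) k=>(2,1)
  result₂ = (2 2; 2 1)
Equal? NO — does not commute

Answer: DOES NOT COMMUTE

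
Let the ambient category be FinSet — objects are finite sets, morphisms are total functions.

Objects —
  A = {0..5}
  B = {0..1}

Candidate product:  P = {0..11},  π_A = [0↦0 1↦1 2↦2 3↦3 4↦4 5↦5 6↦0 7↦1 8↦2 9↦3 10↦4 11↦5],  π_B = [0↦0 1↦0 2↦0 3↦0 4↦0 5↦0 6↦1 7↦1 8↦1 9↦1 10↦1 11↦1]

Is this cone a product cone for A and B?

Answer: VALID PRODUCT

Work:
|A|·|B| = 6·2 = 12;  |P| = 12
Check the pairing map k ↦ (π_A(k), π_B(k)):
  0 ↦ (0,0)
  1 ↦ (1,0)
  2 ↦ (2,0)
  3 ↦ (3,0)
  4 ↦ (4,0)
  5 ↦ (5,0)
  6 ↦ (0,1)
  7 ↦ (1,1)
  8 ↦ (2,1)
  9 ↦ (3,1)
  10 ↦ (4,1)
  11 ↦ (5,1)
distinct pairs in image: 12 / 12 needed
  → bijection onto A×B; projections well-typed.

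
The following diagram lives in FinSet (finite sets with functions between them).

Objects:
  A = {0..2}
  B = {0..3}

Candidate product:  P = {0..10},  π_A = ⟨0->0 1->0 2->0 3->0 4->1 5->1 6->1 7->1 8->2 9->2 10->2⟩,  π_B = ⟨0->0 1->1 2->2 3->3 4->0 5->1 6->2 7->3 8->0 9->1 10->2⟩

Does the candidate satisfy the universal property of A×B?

|A|·|B| = 3·4 = 12;  |P| = 11
  → cardinalities differ; no bijection possible.

Answer: NOT A VALID PRODUCT — |P|=11 ≠ |A|·|B|=12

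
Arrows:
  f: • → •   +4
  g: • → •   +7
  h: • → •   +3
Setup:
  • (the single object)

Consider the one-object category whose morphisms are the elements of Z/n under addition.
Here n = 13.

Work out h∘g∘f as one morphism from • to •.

Answer: +1

Derivation:
  0 +4≡4 +7≡11 +3≡1  (mod 13)
composite: +1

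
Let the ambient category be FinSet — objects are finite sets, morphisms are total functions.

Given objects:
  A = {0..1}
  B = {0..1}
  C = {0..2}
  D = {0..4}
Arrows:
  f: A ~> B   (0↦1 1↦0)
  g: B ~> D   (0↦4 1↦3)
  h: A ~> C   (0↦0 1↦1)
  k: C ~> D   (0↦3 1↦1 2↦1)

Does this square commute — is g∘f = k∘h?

Along f;g (path 1):
  0 f~>1 g~>3
  1 f~>0 g~>4
  result₁ = (0↦3 1↦4)
Along h;k (path 2):
  0 h~>0 k~>3
  1 h~>1 k~>1
  result₂ = (0↦3 1↦1)
Equal? NO — does not commute

Answer: DOES NOT COMMUTE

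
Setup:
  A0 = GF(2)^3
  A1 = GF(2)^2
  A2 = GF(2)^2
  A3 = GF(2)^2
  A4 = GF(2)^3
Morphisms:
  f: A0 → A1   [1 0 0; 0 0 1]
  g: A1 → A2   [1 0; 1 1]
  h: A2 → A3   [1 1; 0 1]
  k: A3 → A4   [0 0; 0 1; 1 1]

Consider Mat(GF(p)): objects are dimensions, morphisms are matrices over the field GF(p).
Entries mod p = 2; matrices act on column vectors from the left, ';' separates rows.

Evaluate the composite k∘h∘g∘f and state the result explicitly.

Answer: [0 0 0; 1 0 1; 1 0 0]

Trace:
  e0=⟨1,0,0⟩ f→⟨1,0⟩ g→⟨1,1⟩ h→⟨0,1⟩ k→⟨0,1,1⟩
  e1=⟨0,1,0⟩ f→⟨0,0⟩ g→⟨0,0⟩ h→⟨0,0⟩ k→⟨0,0,0⟩
  e2=⟨0,0,1⟩ f→⟨0,1⟩ g→⟨0,1⟩ h→⟨1,1⟩ k→⟨0,1,0⟩
composite: [0 0 0; 1 0 1; 1 0 0]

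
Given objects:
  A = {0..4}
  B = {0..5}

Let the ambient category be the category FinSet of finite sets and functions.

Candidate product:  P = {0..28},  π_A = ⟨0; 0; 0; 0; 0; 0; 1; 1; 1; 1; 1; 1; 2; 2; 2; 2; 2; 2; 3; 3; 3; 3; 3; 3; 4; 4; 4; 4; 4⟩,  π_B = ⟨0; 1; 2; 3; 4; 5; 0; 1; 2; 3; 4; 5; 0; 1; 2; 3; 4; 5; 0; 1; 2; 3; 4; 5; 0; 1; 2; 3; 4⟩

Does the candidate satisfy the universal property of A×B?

|A|·|B| = 5·6 = 30;  |P| = 29
  → cardinalities differ; no bijection possible.

Answer: NOT A VALID PRODUCT — |P|=29 ≠ |A|·|B|=30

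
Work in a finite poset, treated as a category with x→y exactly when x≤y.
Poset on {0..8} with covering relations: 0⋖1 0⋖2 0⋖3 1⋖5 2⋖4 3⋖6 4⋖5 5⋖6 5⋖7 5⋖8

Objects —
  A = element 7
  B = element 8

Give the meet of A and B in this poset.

Lower bounds of A=7 and B=8: {0,1,2,4,5}
  0 <= 5
  1 <= 5
  2 <= 5
  4 <= 5
  5 <= 5
glb = 5

Answer: A∧B = 5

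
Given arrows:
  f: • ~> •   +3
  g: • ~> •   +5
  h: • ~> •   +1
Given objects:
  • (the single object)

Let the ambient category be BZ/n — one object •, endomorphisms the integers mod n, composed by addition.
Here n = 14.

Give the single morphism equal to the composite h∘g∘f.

Answer: +9

Work:
  0 +3≡3 +5≡8 +1≡9  (mod 14)
result: +9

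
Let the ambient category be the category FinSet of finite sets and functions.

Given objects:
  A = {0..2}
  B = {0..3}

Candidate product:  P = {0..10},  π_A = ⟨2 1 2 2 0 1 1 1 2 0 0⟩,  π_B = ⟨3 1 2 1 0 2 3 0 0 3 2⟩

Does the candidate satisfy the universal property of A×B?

Answer: NOT A VALID PRODUCT — |P|=11 ≠ |A|·|B|=12

Derivation:
|A|·|B| = 3·4 = 12;  |P| = 11
  → cardinalities differ; no bijection possible.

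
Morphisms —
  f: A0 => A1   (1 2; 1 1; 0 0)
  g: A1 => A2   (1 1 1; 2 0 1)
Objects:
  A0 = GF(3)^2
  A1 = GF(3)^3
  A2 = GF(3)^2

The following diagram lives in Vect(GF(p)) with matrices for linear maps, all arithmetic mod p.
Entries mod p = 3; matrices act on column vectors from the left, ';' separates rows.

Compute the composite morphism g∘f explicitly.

  e0=⟨1,0⟩ f=>⟨1,1,0⟩ g=>⟨2,2⟩
  e1=⟨0,1⟩ f=>⟨2,1,0⟩ g=>⟨0,1⟩
⟦path⟧: (2 0; 2 1)

Answer: (2 0; 2 1)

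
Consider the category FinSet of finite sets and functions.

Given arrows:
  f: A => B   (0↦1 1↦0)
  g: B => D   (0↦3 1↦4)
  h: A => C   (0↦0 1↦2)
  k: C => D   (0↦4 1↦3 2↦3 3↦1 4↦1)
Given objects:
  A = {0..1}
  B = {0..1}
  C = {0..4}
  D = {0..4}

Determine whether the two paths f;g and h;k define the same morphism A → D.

Along f;g (path 1):
  0 f=>1 g=>4
  1 f=>0 g=>3
  result₁ = (0↦4 1↦3)
Along h;k (path 2):
  0 h=>0 k=>4
  1 h=>2 k=>3
  result₂ = (0↦4 1↦3)
Equal? equal; square commutes

Answer: COMMUTES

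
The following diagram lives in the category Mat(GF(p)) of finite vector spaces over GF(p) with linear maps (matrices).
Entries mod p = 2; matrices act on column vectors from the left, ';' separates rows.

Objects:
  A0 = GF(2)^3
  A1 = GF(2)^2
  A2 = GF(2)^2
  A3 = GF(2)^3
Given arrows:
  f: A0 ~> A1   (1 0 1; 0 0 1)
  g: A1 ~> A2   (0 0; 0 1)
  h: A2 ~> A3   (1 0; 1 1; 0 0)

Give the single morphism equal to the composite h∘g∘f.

  e0=⟨1,0,0⟩ f~>⟨1,0⟩ g~>⟨0,0⟩ h~>⟨0,0,0⟩
  e1=⟨0,1,0⟩ f~>⟨0,0⟩ g~>⟨0,0⟩ h~>⟨0,0,0⟩
  e2=⟨0,0,1⟩ f~>⟨1,1⟩ g~>⟨0,1⟩ h~>⟨0,1,0⟩
result: (0 0 0; 0 0 1; 0 0 0)

Answer: (0 0 0; 0 0 1; 0 0 0)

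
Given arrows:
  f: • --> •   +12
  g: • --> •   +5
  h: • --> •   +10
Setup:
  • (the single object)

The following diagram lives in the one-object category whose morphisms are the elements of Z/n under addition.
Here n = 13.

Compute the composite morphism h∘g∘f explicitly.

Answer: +1

Work:
  0 +12≡12 +5≡4 +10≡1  (mod 13)
composite: +1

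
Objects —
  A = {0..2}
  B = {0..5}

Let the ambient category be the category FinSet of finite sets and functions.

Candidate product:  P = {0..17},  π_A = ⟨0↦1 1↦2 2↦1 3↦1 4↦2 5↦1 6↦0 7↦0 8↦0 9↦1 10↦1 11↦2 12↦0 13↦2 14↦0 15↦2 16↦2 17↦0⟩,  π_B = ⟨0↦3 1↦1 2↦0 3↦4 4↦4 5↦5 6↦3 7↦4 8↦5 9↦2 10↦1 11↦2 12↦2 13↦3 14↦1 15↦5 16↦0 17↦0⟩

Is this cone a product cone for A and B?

Answer: VALID PRODUCT

Derivation:
|A|·|B| = 3·6 = 18;  |P| = 18
Check the pairing map k ↦ (π_A(k), π_B(k)):
  0 ↦ (1,3)
  1 ↦ (2,1)
  2 ↦ (1,0)
  3 ↦ (1,4)
  4 ↦ (2,4)
  5 ↦ (1,5)
  6 ↦ (0,3)
  7 ↦ (0,4)
  8 ↦ (0,5)
  9 ↦ (1,2)
  10 ↦ (1,1)
  11 ↦ (2,2)
  12 ↦ (0,2)
  13 ↦ (2,3)
  14 ↦ (0,1)
  15 ↦ (2,5)
  16 ↦ (2,0)
  17 ↦ (0,0)
distinct pairs in image: 18 / 18 needed
  → bijection onto A×B; projections well-typed.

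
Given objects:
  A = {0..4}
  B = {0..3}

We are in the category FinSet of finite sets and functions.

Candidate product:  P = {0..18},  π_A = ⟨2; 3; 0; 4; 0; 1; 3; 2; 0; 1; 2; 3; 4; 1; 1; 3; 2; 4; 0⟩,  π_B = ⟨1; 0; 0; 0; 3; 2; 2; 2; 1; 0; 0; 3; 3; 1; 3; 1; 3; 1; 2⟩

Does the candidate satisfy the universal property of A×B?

Answer: NOT A VALID PRODUCT — |P|=19 ≠ |A|·|B|=20

Trace:
|A|·|B| = 5·4 = 20;  |P| = 19
  → cardinalities differ; no bijection possible.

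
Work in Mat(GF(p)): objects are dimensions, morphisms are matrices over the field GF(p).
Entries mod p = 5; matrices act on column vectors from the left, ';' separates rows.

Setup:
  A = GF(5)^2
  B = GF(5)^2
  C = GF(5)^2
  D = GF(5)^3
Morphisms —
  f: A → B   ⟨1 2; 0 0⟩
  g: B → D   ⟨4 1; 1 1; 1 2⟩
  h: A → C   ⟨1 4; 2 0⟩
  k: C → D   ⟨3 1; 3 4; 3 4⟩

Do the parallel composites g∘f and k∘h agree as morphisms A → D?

Answer: DOES NOT COMMUTE

Derivation:
1) trace f;g:
  e0=(1,0) f→(1,0) g→(4,1,1)
  e1=(0,1) f→(2,0) g→(3,2,2)
  composite₁ = ⟨4 3; 1 2; 1 2⟩
2) trace h;k:
  e0=(1,0) h→(1,2) k→(0,1,1)
  e1=(0,1) h→(4,0) k→(2,2,2)
  composite₂ = ⟨0 2; 1 2; 1 2⟩
Equal? distinct morphisms ✗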